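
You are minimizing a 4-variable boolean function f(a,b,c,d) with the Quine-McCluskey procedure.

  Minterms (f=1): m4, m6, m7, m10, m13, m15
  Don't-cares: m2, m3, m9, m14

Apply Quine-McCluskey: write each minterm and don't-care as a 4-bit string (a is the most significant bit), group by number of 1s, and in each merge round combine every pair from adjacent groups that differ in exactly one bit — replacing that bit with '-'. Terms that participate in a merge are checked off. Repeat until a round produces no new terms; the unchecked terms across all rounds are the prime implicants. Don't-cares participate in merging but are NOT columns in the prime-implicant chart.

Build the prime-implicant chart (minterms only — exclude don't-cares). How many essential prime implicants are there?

2

size-2^0 implicants → 0010(✓)  0011(✓)  0100(✓)  0110(✓)  0111(✓)  1001(✓)  1010(✓)  1101(✓)  1110(✓)  1111(✓)
size-2^1 implicants → -010(✓)  -110(✓)  -111(✓)  0-10(✓)  0-11(✓)  001-(✓)  01-0  011-(✓)  1-01  1-10(✓)  11-1  111-(✓)
size-2^2 implicants → --10  -11-  0-1-
Unchecked terms (primes): --10, -11-, 0-1-, 01-0, 1-01, 11-1
Minterm coverage:
  m4 ⊆ 01-0 [E]
  m6 ⊆ --10,-11-,0-1-,01-0
  m7 ⊆ -11-,0-1-
  m10 ⊆ --10 [E]
  m13 ⊆ 1-01,11-1
  m15 ⊆ -11-,11-1
E = {--10, 01-0}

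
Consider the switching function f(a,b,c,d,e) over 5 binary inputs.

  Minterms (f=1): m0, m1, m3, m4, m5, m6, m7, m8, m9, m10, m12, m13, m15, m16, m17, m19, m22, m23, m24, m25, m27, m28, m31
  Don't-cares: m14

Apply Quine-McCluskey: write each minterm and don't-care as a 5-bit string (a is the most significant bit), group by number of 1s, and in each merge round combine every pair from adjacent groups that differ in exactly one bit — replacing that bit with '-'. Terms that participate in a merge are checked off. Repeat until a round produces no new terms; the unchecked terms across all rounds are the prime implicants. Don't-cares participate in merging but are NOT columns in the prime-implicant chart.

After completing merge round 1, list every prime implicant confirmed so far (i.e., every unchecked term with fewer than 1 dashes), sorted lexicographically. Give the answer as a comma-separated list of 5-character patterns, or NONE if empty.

[col 0] 00000*, 00001*, 00011*, 00100*, 00101*, 00110*, 00111*, 01000*, 01001*, 01010*, 01100*, 01101*, 01110*, 01111*, 10000*, 10001*, 10011*, 10110*, 10111*, 11000*, 11001*, 11011*, 11100*, 11111*
[col 1] -0000*, -0001*, -0011*, -0110*, -0111*, -1000*, -1001*, -1100*, -1111*, 0-000*, 0-001*, 0-100*, 0-101*, 0-110*, 0-111*, 00-00*, 00-01*, 00-11*, 000-1*, 0000-*, 001-0*, 001-1*, 0010-*, 0011-*, 01-00*, 01-01*, 01-10*, 010-0*, 0100-*, 011-0*, 011-1*, 0110-*, 0111-*, 1-000*, 1-001*, 1-011*, 1-111*, 10-11*, 100-1*, 1000-*, 1011-*, 11-00*, 11-11*, 110-1*, 1100-*
[col 2] --000*, --001*, --111, -0-11, -00-1, -000-*, -011-, -1-00, -100-*, 0--00*, 0--01*, 0-00-*, 0-1-0*, 0-1-1*, 0-10-*, 0-11-*, 00--1, 00-0-*, 001--*, 01--0, 01-0-*, 011--*, 1--11, 1-0-1, 1-00-*
[col 3] --00-, 0--0-, 0-1--
Prime implicants: --00-, --111, -0-11, -00-1, -011-, -1-00, 0--0-, 0-1--, 00--1, 01--0, 1--11, 1-0-1

NONE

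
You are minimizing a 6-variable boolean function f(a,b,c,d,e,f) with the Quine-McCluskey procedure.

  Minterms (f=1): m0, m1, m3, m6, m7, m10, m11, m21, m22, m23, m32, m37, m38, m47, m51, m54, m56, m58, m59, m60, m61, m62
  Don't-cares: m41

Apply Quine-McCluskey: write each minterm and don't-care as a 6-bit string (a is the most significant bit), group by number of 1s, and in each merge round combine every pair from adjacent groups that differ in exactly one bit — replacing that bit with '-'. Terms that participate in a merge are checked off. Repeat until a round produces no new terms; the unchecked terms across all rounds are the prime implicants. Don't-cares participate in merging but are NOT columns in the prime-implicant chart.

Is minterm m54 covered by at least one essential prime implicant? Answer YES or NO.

YES

Round 0: 000000✓ 000001✓ 000011✓ 000110✓ 000111✓ 001010✓ 001011✓ 010101✓ 010110✓ 010111✓ 100000✓ 100101 100110✓ 101001 101111 110011✓ 110110✓ 111000✓ 111010✓ 111011✓ 111100✓ 111101✓ 111110✓
Round 1: -00000 -00110✓ -10110✓ 0-0110✓ 0-0111✓ 00-011 000-11 0000-1 00000- 00011-✓ 00101- 0101-1 01011-✓ 1-0110✓ 11-011 11-110 111-00✓ 111-10✓ 1110-0✓ 11101- 1111-0✓ 11110-
Round 2: --0110 0-011- 111--0
PIs = {--0110, -00000, 0-011-, 00-011, 000-11, 0000-1, 00000-, 00101-, 0101-1, 100101, 101001, 101111, 11-011, 11-110, 111--0, 11101-, 11110-}
Coverage chart:
  m0: -00000,00000-
  m1: 0000-1,00000-
  m3: 00-011,000-11,0000-1
  m6: --0110,0-011-
  m7: 0-011-,000-11
  m10: 00101- ←essential
  m11: 00-011,00101-
  m21: 0101-1 ←essential
  m22: --0110,0-011-
  m23: 0-011-,0101-1
  m32: -00000 ←essential
  m37: 100101 ←essential
  m38: --0110 ←essential
  m47: 101111 ←essential
  m51: 11-011 ←essential
  m54: --0110,11-110
  m56: 111--0 ←essential
  m58: 111--0,11101-
  m59: 11-011,11101-
  m60: 111--0,11110-
  m61: 11110- ←essential
  m62: 11-110,111--0
Essential: --0110, -00000, 00101-, 0101-1, 100101, 101111, 11-011, 111--0, 11110-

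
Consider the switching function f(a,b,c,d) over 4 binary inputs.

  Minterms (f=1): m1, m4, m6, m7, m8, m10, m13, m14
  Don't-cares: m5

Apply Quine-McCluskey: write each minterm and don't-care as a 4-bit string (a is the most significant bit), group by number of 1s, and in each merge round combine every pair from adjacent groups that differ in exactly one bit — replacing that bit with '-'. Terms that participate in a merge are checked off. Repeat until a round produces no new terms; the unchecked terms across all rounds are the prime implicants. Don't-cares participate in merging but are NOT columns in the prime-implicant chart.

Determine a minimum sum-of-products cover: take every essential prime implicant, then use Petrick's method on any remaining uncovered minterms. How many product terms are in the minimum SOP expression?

5

size-2^0 implicants → 0001(✓)  0100(✓)  0101(✓)  0110(✓)  0111(✓)  1000(✓)  1010(✓)  1101(✓)  1110(✓)
size-2^1 implicants → -101  -110  0-01  01-0(✓)  01-1(✓)  010-(✓)  011-(✓)  1-10  10-0
size-2^2 implicants → 01--
Unchecked terms (primes): -101, -110, 0-01, 01--, 1-10, 10-0
Minterm coverage:
  m1 ⊆ 0-01 [E]
  m4 ⊆ 01-- [E]
  m6 ⊆ -110,01--
  m7 ⊆ 01-- [E]
  m8 ⊆ 10-0 [E]
  m10 ⊆ 1-10,10-0
  m13 ⊆ -101 [E]
  m14 ⊆ -110,1-10
E = {-101, 0-01, 01--, 10-0}
Petrick residual → -110
Cover = bc'd + bcd' + a'c'd + a'b + ab'd'  |cover|=5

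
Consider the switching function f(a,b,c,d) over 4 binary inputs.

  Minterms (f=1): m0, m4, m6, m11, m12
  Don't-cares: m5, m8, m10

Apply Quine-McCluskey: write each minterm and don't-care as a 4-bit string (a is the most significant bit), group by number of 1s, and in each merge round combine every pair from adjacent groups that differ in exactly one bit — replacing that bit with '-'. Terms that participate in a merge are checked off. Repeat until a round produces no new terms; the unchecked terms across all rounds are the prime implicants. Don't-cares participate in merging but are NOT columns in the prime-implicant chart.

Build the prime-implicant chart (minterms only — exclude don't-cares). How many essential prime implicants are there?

3

[col 0] 0000*, 0100*, 0101*, 0110*, 1000*, 1010*, 1011*, 1100*
[col 1] -000*, -100*, 0-00*, 01-0, 010-, 1-00*, 10-0, 101-
[col 2] --00
Prime implicants: --00, 01-0, 010-, 10-0, 101-
PI chart (minterm → PIs covering it):
  0 | --00  (sole → essential)
  4 | --00,01-0,010-
  6 | 01-0  (sole → essential)
  11 | 101-  (sole → essential)
  12 | --00  (sole → essential)
Essential prime implicants: --00, 01-0, 101-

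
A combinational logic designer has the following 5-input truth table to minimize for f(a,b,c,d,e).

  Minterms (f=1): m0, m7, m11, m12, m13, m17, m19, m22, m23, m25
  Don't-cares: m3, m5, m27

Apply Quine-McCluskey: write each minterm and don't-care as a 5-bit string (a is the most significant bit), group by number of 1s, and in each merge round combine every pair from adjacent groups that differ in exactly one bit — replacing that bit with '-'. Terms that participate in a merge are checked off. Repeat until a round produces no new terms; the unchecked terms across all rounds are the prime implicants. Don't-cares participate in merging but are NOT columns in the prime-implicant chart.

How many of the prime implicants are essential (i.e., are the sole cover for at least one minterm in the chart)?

5

Round 0: 00000 00011✓ 00101✓ 00111✓ 01011✓ 01100✓ 01101✓ 10001✓ 10011✓ 10110✓ 10111✓ 11001✓ 11011✓
Round 1: -0011✓ -0111✓ -1011✓ 0-011✓ 0-101 00-11✓ 001-1 0110- 1-001✓ 1-011✓ 10-11✓ 100-1✓ 1011- 110-1✓
Round 2: --011 -0-11 1-0-1
PIs = {--011, -0-11, 0-101, 00000, 001-1, 0110-, 1-0-1, 1011-}
Coverage chart:
  m0: 00000 ←essential
  m7: -0-11,001-1
  m11: --011 ←essential
  m12: 0110- ←essential
  m13: 0-101,0110-
  m17: 1-0-1 ←essential
  m19: --011,-0-11,1-0-1
  m22: 1011- ←essential
  m23: -0-11,1011-
  m25: 1-0-1 ←essential
Essential: --011, 00000, 0110-, 1-0-1, 1011-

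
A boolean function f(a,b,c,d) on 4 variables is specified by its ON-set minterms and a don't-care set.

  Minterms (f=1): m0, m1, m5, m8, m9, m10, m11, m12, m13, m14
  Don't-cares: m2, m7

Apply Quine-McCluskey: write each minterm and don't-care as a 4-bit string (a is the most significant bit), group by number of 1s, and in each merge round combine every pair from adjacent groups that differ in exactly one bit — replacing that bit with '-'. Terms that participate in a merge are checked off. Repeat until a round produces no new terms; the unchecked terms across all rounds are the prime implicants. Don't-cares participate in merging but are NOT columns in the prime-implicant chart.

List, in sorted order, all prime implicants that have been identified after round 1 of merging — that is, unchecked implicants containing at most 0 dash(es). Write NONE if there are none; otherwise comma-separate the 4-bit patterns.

[col 0] 0000*, 0001*, 0010*, 0101*, 0111*, 1000*, 1001*, 1010*, 1011*, 1100*, 1101*, 1110*
[col 1] -000*, -001*, -010*, -101*, 0-01*, 00-0*, 000-*, 01-1, 1-00*, 1-01*, 1-10*, 10-0*, 10-1*, 100-*, 101-*, 11-0*, 110-*
[col 2] --01, -0-0, -00-, 1--0, 1-0-, 10--
Prime implicants: --01, -0-0, -00-, 01-1, 1--0, 1-0-, 10--

NONE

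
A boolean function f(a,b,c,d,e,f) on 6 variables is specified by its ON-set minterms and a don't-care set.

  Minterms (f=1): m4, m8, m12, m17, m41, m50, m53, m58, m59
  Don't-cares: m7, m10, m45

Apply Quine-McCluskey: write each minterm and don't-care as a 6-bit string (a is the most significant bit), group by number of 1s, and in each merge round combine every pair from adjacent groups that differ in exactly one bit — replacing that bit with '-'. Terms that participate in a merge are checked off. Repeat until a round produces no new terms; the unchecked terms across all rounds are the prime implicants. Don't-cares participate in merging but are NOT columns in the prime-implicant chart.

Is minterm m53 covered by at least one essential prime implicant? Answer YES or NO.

YES

[col 0] 000100*, 000111, 001000*, 001010*, 001100*, 010001, 101001*, 101101*, 110010*, 110101, 111010*, 111011*
[col 1] 00-100, 001-00, 0010-0, 101-01, 11-010, 11101-
Prime implicants: 00-100, 000111, 001-00, 0010-0, 010001, 101-01, 11-010, 110101, 11101-
PI chart (minterm → PIs covering it):
  4 | 00-100  (sole → essential)
  8 | 001-00,0010-0
  12 | 00-100,001-00
  17 | 010001  (sole → essential)
  41 | 101-01  (sole → essential)
  50 | 11-010  (sole → essential)
  53 | 110101  (sole → essential)
  58 | 11-010,11101-
  59 | 11101-  (sole → essential)
Essential prime implicants: 00-100, 010001, 101-01, 11-010, 110101, 11101-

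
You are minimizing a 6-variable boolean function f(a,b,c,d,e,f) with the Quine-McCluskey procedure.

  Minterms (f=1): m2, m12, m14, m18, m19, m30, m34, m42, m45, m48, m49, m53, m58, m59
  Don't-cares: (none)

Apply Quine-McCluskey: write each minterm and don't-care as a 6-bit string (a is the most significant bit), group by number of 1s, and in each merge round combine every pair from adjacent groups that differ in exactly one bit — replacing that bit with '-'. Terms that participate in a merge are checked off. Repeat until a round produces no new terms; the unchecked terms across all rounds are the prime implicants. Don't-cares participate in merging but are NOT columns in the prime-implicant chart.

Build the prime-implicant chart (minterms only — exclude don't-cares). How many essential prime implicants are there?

7

[col 0] 000010*, 001100*, 001110*, 010010*, 010011*, 011110*, 100010*, 101010*, 101101, 110000*, 110001*, 110101*, 111010*, 111011*
[col 1] -00010, 0-0010, 0-1110, 0011-0, 01001-, 1-1010, 10-010, 110-01, 11000-, 11101-
Prime implicants: -00010, 0-0010, 0-1110, 0011-0, 01001-, 1-1010, 10-010, 101101, 110-01, 11000-, 11101-
PI chart (minterm → PIs covering it):
  2 | -00010,0-0010
  12 | 0011-0  (sole → essential)
  14 | 0-1110,0011-0
  18 | 0-0010,01001-
  19 | 01001-  (sole → essential)
  30 | 0-1110  (sole → essential)
  34 | -00010,10-010
  42 | 1-1010,10-010
  45 | 101101  (sole → essential)
  48 | 11000-  (sole → essential)
  49 | 110-01,11000-
  53 | 110-01  (sole → essential)
  58 | 1-1010,11101-
  59 | 11101-  (sole → essential)
Essential prime implicants: 0-1110, 0011-0, 01001-, 101101, 110-01, 11000-, 11101-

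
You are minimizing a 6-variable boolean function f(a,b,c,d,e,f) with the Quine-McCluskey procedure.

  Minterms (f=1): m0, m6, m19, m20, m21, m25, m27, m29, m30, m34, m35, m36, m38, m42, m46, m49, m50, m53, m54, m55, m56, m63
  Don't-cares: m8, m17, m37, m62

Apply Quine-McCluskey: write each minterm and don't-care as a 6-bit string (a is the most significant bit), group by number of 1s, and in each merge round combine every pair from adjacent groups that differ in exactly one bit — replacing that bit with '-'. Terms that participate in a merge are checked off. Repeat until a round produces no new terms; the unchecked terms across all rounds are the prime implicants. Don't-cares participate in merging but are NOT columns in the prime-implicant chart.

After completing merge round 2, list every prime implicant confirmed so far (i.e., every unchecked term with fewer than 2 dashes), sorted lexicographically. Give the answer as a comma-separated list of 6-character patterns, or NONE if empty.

-00110, -11110, 00-000, 01010-, 1-0101, 10001-, 1001-0, 10010-, 1101-1, 111000

Round 0: 000000✓ 000110✓ 001000✓ 010001✓ 010011✓ 010100✓ 010101✓ 011001✓ 011011✓ 011101✓ 011110✓ 100010✓ 100011✓ 100100✓ 100101✓ 100110✓ 101010✓ 101110✓ 110001✓ 110010✓ 110101✓ 110110✓ 110111✓ 111000 111110✓ 111111✓
Round 1: -00110 -10001✓ -10101✓ -11110 00-000 01-001✓ 01-011✓ 01-101✓ 010-01✓ 0100-1✓ 01010- 011-01✓ 0110-1✓ 1-0010✓ 1-0101 1-0110✓ 1-1110✓ 10-010✓ 10-110✓ 100-10✓ 10001- 1001-0 10010- 101-10✓ 11-110✓ 11-111✓ 110-01✓ 110-10✓ 1101-1 11011-✓ 11111-✓
Round 2: -10-01 01--01 01-0-1 1--110 1-0-10 10--10 11-11-
PIs = {-00110, -10-01, -11110, 00-000, 01--01, 01-0-1, 01010-, 1--110, 1-0-10, 1-0101, 10--10, 10001-, 1001-0, 10010-, 11-11-, 1101-1, 111000}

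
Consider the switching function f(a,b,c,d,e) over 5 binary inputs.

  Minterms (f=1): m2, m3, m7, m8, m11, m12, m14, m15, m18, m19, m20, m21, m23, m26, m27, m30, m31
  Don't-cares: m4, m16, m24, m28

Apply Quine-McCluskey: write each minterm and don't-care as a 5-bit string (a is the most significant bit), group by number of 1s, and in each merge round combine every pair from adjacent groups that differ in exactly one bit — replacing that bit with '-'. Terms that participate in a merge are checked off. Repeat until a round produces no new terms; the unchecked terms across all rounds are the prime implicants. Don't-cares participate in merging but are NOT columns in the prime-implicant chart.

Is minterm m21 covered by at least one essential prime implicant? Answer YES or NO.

[col 0] 00010*, 00011*, 00100*, 00111*, 01000*, 01011*, 01100*, 01110*, 01111*, 10000*, 10010*, 10011*, 10100*, 10101*, 10111*, 11000*, 11010*, 11011*, 11100*, 11110*, 11111*
[col 1] -0010*, -0011*, -0100*, -0111*, -1000*, -1011*, -1100*, -1110*, -1111*, 0-011*, 0-100*, 0-111*, 00-11*, 0001-*, 01-00*, 01-11*, 011-0*, 0111-*, 1-000*, 1-010*, 1-011*, 1-100*, 1-111*, 10-00*, 10-11*, 100-0*, 1001-*, 101-1, 1010-, 11-00*, 11-10*, 11-11*, 110-0*, 1101-*, 111-0*, 1111-*
[col 2] --011*, --100, --111*, -0-11*, -001-, -1-00, -1-11*, -11-0, -111-, 0--11*, 1--00, 1--11*, 1-0-0, 1-01-, 11--0, 11-1-
[col 3] ---11
Prime implicants: ---11, --100, -001-, -1-00, -11-0, -111-, 1--00, 1-0-0, 1-01-, 101-1, 1010-, 11--0, 11-1-
PI chart (minterm → PIs covering it):
  2 | -001-  (sole → essential)
  3 | ---11,-001-
  7 | ---11  (sole → essential)
  8 | -1-00  (sole → essential)
  11 | ---11  (sole → essential)
  12 | --100,-1-00,-11-0
  14 | -11-0,-111-
  15 | ---11,-111-
  18 | -001-,1-0-0,1-01-
  19 | ---11,-001-,1-01-
  20 | --100,1--00,1010-
  21 | 101-1,1010-
  23 | ---11,101-1
  26 | 1-0-0,1-01-,11--0,11-1-
  27 | ---11,1-01-,11-1-
  30 | -11-0,-111-,11--0,11-1-
  31 | ---11,-111-,11-1-
Essential prime implicants: ---11, -001-, -1-00

NO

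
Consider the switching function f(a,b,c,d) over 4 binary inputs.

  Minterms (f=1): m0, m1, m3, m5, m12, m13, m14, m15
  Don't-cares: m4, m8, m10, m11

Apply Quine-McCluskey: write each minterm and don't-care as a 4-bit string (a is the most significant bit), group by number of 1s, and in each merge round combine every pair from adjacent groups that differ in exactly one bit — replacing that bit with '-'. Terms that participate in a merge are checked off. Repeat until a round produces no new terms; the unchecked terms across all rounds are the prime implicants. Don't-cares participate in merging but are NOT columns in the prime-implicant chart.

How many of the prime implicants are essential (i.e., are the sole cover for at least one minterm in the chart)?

[col 0] 0000*, 0001*, 0011*, 0100*, 0101*, 1000*, 1010*, 1011*, 1100*, 1101*, 1110*, 1111*
[col 1] -000*, -011, -100*, -101*, 0-00*, 0-01*, 00-1, 000-*, 010-*, 1-00*, 1-10*, 1-11*, 10-0*, 101-*, 11-0*, 11-1*, 110-*, 111-*
[col 2] --00, -10-, 0-0-, 1--0, 1-1-, 11--
Prime implicants: --00, -011, -10-, 0-0-, 00-1, 1--0, 1-1-, 11--
PI chart (minterm → PIs covering it):
  0 | --00,0-0-
  1 | 0-0-,00-1
  3 | -011,00-1
  5 | -10-,0-0-
  12 | --00,-10-,1--0,11--
  13 | -10-,11--
  14 | 1--0,1-1-,11--
  15 | 1-1-,11--
(no essential prime implicants)

0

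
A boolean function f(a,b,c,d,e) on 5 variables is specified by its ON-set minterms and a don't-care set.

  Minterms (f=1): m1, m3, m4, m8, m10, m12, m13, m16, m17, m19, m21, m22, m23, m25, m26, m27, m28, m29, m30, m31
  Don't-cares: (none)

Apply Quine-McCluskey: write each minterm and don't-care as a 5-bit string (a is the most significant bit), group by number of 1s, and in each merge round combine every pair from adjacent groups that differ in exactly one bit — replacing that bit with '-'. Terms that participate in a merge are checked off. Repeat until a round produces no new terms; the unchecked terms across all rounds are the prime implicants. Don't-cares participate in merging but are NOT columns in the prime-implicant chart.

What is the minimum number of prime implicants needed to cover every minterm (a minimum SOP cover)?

Round 0: 00001✓ 00011✓ 00100✓ 01000✓ 01010✓ 01100✓ 01101✓ 10000✓ 10001✓ 10011✓ 10101✓ 10110✓ 10111✓ 11001✓ 11010✓ 11011✓ 11100✓ 11101✓ 11110✓ 11111✓
Round 1: -0001✓ -0011✓ -1010 -1100✓ -1101✓ 0-100 000-1✓ 01-00 010-0 0110-✓ 1-001✓ 1-011✓ 1-101✓ 1-110✓ 1-111✓ 10-01✓ 10-11✓ 100-1✓ 1000- 101-1✓ 1011-✓ 11-01✓ 11-10✓ 11-11✓ 110-1✓ 1101-✓ 111-0✓ 111-1✓ 1110-✓ 1111-✓
Round 2: -00-1 -110- 1--01✓ 1--11✓ 1-0-1✓ 1-1-1✓ 1-11- 10--1✓ 11--1✓ 11-1- 111--
Round 3: 1---1
PIs = {-00-1, -1010, -110-, 0-100, 01-00, 010-0, 1---1, 1-11-, 1000-, 11-1-, 111--}
Coverage chart:
  m1: -00-1 ←essential
  m3: -00-1 ←essential
  m4: 0-100 ←essential
  m8: 01-00,010-0
  m10: -1010,010-0
  m12: -110-,0-100,01-00
  m13: -110- ←essential
  m16: 1000- ←essential
  m17: -00-1,1---1,1000-
  m19: -00-1,1---1
  m21: 1---1 ←essential
  m22: 1-11- ←essential
  m23: 1---1,1-11-
  m25: 1---1 ←essential
  m26: -1010,11-1-
  m27: 1---1,11-1-
  m28: -110-,111--
  m29: -110-,1---1,111--
  m30: 1-11-,11-1-,111--
  m31: 1---1,1-11-,11-1-,111--
Essential: -00-1, -110-, 0-100, 1---1, 1-11-, 1000-
Petrick residual → -1010, 01-00
Min cover (8 terms): b'c'e + bc'de' + bcd' + a'cd'e' + a'bd'e' + ae + acd + ab'c'd'

8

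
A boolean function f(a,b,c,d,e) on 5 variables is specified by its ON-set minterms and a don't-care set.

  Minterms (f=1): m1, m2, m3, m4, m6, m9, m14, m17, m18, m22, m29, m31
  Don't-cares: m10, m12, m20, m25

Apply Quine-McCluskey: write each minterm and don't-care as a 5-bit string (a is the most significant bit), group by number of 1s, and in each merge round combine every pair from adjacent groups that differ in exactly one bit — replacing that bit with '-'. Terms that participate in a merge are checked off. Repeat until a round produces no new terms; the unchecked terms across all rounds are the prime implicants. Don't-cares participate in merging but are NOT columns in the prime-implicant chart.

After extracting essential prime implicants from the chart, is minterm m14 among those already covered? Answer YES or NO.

size-2^0 implicants → 00001(✓)  00010(✓)  00011(✓)  00100(✓)  00110(✓)  01001(✓)  01010(✓)  01100(✓)  01110(✓)  10001(✓)  10010(✓)  10100(✓)  10110(✓)  11001(✓)  11101(✓)  11111(✓)
size-2^1 implicants → -0001(✓)  -0010(✓)  -0100(✓)  -0110(✓)  -1001(✓)  0-001(✓)  0-010(✓)  0-100(✓)  0-110(✓)  00-10(✓)  000-1  0001-  001-0(✓)  01-10(✓)  011-0(✓)  1-001(✓)  10-10(✓)  101-0(✓)  11-01  111-1
size-2^2 implicants → --001  -0-10  -01-0  0--10  0-1-0
Unchecked terms (primes): --001, -0-10, -01-0, 0--10, 0-1-0, 000-1, 0001-, 11-01, 111-1
Minterm coverage:
  m1 ⊆ --001,000-1
  m2 ⊆ -0-10,0--10,0001-
  m3 ⊆ 000-1,0001-
  m4 ⊆ -01-0,0-1-0
  m6 ⊆ -0-10,-01-0,0--10,0-1-0
  m9 ⊆ --001 [E]
  m14 ⊆ 0--10,0-1-0
  m17 ⊆ --001 [E]
  m18 ⊆ -0-10 [E]
  m22 ⊆ -0-10,-01-0
  m29 ⊆ 11-01,111-1
  m31 ⊆ 111-1 [E]
E = {--001, -0-10, 111-1}

NO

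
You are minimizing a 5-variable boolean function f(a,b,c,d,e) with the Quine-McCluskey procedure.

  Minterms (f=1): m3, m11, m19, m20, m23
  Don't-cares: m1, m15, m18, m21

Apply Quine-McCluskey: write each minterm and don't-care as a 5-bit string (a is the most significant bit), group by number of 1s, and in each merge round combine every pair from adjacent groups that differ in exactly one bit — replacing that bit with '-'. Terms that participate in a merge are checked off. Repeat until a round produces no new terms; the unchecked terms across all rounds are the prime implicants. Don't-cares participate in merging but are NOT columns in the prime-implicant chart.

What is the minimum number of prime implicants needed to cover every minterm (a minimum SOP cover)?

3

[col 0] 00001*, 00011*, 01011*, 01111*, 10010*, 10011*, 10100*, 10101*, 10111*
[col 1] -0011, 0-011, 000-1, 01-11, 10-11, 1001-, 101-1, 1010-
Prime implicants: -0011, 0-011, 000-1, 01-11, 10-11, 1001-, 101-1, 1010-
PI chart (minterm → PIs covering it):
  3 | -0011,0-011,000-1
  11 | 0-011,01-11
  19 | -0011,10-11,1001-
  20 | 1010-  (sole → essential)
  23 | 10-11,101-1
Essential prime implicants: 1010-
Petrick residual → 0-011, 10-11
Minimum SOP uses 3 PIs: a'c'de + ab'de + ab'cd'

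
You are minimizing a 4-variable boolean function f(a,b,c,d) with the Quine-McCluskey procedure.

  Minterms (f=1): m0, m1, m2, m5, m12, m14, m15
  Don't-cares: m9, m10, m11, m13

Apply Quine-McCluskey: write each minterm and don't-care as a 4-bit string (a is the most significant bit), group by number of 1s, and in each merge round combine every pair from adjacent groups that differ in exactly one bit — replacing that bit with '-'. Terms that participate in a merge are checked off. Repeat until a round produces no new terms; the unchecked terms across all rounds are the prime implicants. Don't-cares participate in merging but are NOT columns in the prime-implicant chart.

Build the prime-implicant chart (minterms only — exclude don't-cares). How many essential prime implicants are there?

[col 0] 0000*, 0001*, 0010*, 0101*, 1001*, 1010*, 1011*, 1100*, 1101*, 1110*, 1111*
[col 1] -001*, -010, -101*, 0-01*, 00-0, 000-, 1-01*, 1-10*, 1-11*, 10-1*, 101-*, 11-0*, 11-1*, 110-*, 111-*
[col 2] --01, 1--1, 1-1-, 11--
Prime implicants: --01, -010, 00-0, 000-, 1--1, 1-1-, 11--
PI chart (minterm → PIs covering it):
  0 | 00-0,000-
  1 | --01,000-
  2 | -010,00-0
  5 | --01  (sole → essential)
  12 | 11--  (sole → essential)
  14 | 1-1-,11--
  15 | 1--1,1-1-,11--
Essential prime implicants: --01, 11--

2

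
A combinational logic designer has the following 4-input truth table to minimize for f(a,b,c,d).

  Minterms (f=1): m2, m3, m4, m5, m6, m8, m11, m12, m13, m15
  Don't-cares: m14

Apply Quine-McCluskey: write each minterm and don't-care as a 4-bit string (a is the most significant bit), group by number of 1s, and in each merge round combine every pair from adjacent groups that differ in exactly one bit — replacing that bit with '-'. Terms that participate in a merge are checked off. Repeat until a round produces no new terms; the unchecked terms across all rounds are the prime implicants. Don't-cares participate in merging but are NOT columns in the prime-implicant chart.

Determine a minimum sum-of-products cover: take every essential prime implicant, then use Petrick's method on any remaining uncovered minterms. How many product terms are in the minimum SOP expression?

size-2^0 implicants → 0010(✓)  0011(✓)  0100(✓)  0101(✓)  0110(✓)  1000(✓)  1011(✓)  1100(✓)  1101(✓)  1110(✓)  1111(✓)
size-2^1 implicants → -011  -100(✓)  -101(✓)  -110(✓)  0-10  001-  01-0(✓)  010-(✓)  1-00  1-11  11-0(✓)  11-1(✓)  110-(✓)  111-(✓)
size-2^2 implicants → -1-0  -10-  11--
Unchecked terms (primes): -011, -1-0, -10-, 0-10, 001-, 1-00, 1-11, 11--
Minterm coverage:
  m2 ⊆ 0-10,001-
  m3 ⊆ -011,001-
  m4 ⊆ -1-0,-10-
  m5 ⊆ -10- [E]
  m6 ⊆ -1-0,0-10
  m8 ⊆ 1-00 [E]
  m11 ⊆ -011,1-11
  m12 ⊆ -1-0,-10-,1-00,11--
  m13 ⊆ -10-,11--
  m15 ⊆ 1-11,11--
E = {-10-, 1-00}
Petrick residual → -011, 0-10, 1-11
Cover = b'cd + bc' + a'cd' + ac'd' + acd  |cover|=5

5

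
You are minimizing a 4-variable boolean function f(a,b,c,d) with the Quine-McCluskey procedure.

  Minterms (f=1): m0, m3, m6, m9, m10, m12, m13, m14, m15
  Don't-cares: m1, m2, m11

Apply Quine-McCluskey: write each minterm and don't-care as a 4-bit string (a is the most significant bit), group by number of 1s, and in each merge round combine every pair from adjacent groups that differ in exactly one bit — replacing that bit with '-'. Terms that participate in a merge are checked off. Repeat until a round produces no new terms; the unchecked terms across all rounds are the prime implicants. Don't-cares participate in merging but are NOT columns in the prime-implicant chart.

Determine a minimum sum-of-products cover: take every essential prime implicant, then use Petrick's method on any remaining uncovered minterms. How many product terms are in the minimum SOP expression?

Round 0: 0000✓ 0001✓ 0010✓ 0011✓ 0110✓ 1001✓ 1010✓ 1011✓ 1100✓ 1101✓ 1110✓ 1111✓
Round 1: -001✓ -010✓ -011✓ -110✓ 0-10✓ 00-0✓ 00-1✓ 000-✓ 001-✓ 1-01✓ 1-10✓ 1-11✓ 10-1✓ 101-✓ 11-0✓ 11-1✓ 110-✓ 111-✓
Round 2: --10 -0-1 -01- 00-- 1--1 1-1- 11--
PIs = {--10, -0-1, -01-, 00--, 1--1, 1-1-, 11--}
Coverage chart:
  m0: 00-- ←essential
  m3: -0-1,-01-,00--
  m6: --10 ←essential
  m9: -0-1,1--1
  m10: --10,-01-,1-1-
  m12: 11-- ←essential
  m13: 1--1,11--
  m14: --10,1-1-,11--
  m15: 1--1,1-1-,11--
Essential: --10, 00--, 11--
Petrick residual → -0-1
Min cover (4 terms): cd' + b'd + a'b' + ab

4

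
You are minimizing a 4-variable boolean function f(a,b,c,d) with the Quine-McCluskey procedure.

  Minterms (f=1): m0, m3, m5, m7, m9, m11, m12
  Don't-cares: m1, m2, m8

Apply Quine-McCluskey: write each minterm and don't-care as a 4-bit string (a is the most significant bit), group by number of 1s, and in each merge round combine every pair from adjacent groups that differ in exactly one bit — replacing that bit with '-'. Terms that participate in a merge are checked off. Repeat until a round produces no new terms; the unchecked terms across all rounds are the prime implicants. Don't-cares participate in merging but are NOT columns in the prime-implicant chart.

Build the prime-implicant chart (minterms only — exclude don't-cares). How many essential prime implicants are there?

Round 0: 0000✓ 0001✓ 0010✓ 0011✓ 0101✓ 0111✓ 1000✓ 1001✓ 1011✓ 1100✓
Round 1: -000✓ -001✓ -011✓ 0-01✓ 0-11✓ 00-0✓ 00-1✓ 000-✓ 001-✓ 01-1✓ 1-00 10-1✓ 100-✓
Round 2: -0-1 -00- 0--1 00--
PIs = {-0-1, -00-, 0--1, 00--, 1-00}
Coverage chart:
  m0: -00-,00--
  m3: -0-1,0--1,00--
  m5: 0--1 ←essential
  m7: 0--1 ←essential
  m9: -0-1,-00-
  m11: -0-1 ←essential
  m12: 1-00 ←essential
Essential: -0-1, 0--1, 1-00

3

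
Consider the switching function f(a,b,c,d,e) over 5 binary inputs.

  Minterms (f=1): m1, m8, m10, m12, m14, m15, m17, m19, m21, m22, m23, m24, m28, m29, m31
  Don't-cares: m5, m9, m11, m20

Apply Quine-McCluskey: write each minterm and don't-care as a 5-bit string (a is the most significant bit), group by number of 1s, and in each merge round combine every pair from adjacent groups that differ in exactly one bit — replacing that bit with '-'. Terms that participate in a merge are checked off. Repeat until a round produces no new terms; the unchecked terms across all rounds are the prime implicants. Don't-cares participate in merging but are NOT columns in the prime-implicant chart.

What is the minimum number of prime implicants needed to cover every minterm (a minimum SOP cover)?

[col 0] 00001*, 00101*, 01000*, 01001*, 01010*, 01011*, 01100*, 01110*, 01111*, 10001*, 10011*, 10100*, 10101*, 10110*, 10111*, 11000*, 11100*, 11101*, 11111*
[col 1] -0001*, -0101*, -1000*, -1100*, -1111, 0-001, 00-01*, 01-00*, 01-10*, 01-11*, 010-0*, 010-1*, 0100-*, 0101-*, 011-0*, 0111-*, 1-100*, 1-101*, 1-111*, 10-01*, 10-11*, 100-1*, 101-0*, 101-1*, 1010-*, 1011-*, 11-00*, 111-1*, 1110-*
[col 2] -0-01, -1-00, 01--0, 01-1-, 010--, 1-1-1, 1-10-, 10--1, 101--
Prime implicants: -0-01, -1-00, -1111, 0-001, 01--0, 01-1-, 010--, 1-1-1, 1-10-, 10--1, 101--
PI chart (minterm → PIs covering it):
  1 | -0-01,0-001
  8 | -1-00,01--0,010--
  10 | 01--0,01-1-,010--
  12 | -1-00,01--0
  14 | 01--0,01-1-
  15 | -1111,01-1-
  17 | -0-01,10--1
  19 | 10--1  (sole → essential)
  21 | -0-01,1-1-1,1-10-,10--1,101--
  22 | 101--  (sole → essential)
  23 | 1-1-1,10--1,101--
  24 | -1-00  (sole → essential)
  28 | -1-00,1-10-
  29 | 1-1-1,1-10-
  31 | -1111,1-1-1
Essential prime implicants: -1-00, 10--1, 101--
Petrick residual → -0-01, 01-1-, 1-1-1
Minimum SOP uses 6 PIs: b'd'e + bd'e' + a'bd + ace + ab'e + ab'c

6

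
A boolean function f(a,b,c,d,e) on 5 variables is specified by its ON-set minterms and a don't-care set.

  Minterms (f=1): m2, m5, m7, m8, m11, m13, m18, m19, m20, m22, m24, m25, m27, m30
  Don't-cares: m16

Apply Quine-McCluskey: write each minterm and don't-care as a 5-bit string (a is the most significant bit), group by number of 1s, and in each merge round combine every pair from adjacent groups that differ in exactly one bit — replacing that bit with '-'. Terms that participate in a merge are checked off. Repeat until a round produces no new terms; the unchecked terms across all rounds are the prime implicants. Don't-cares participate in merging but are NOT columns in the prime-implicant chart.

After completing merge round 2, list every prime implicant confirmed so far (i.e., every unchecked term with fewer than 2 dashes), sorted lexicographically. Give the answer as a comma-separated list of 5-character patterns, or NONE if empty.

-0010, -1000, -1011, 0-101, 001-1, 1-000, 1-011, 1-110, 1001-, 110-1, 1100-

[col 0] 00010*, 00101*, 00111*, 01000*, 01011*, 01101*, 10000*, 10010*, 10011*, 10100*, 10110*, 11000*, 11001*, 11011*, 11110*
[col 1] -0010, -1000, -1011, 0-101, 001-1, 1-000, 1-011, 1-110, 10-00*, 10-10*, 100-0*, 1001-, 101-0*, 110-1, 1100-
[col 2] 10--0
Prime implicants: -0010, -1000, -1011, 0-101, 001-1, 1-000, 1-011, 1-110, 10--0, 1001-, 110-1, 1100-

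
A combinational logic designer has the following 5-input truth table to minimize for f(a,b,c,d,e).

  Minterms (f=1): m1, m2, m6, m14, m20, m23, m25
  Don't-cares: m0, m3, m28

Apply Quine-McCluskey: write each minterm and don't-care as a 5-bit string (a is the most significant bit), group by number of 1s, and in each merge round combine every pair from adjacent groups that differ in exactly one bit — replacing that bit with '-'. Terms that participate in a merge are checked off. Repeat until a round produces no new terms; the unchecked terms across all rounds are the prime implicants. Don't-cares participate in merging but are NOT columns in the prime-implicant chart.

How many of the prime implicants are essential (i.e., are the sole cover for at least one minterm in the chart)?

5

size-2^0 implicants → 00000(✓)  00001(✓)  00010(✓)  00011(✓)  00110(✓)  01110(✓)  10100(✓)  10111  11001  11100(✓)
size-2^1 implicants → 0-110  00-10  000-0(✓)  000-1(✓)  0000-(✓)  0001-(✓)  1-100
size-2^2 implicants → 000--
Unchecked terms (primes): 0-110, 00-10, 000--, 1-100, 10111, 11001
Minterm coverage:
  m1 ⊆ 000-- [E]
  m2 ⊆ 00-10,000--
  m6 ⊆ 0-110,00-10
  m14 ⊆ 0-110 [E]
  m20 ⊆ 1-100 [E]
  m23 ⊆ 10111 [E]
  m25 ⊆ 11001 [E]
E = {0-110, 000--, 1-100, 10111, 11001}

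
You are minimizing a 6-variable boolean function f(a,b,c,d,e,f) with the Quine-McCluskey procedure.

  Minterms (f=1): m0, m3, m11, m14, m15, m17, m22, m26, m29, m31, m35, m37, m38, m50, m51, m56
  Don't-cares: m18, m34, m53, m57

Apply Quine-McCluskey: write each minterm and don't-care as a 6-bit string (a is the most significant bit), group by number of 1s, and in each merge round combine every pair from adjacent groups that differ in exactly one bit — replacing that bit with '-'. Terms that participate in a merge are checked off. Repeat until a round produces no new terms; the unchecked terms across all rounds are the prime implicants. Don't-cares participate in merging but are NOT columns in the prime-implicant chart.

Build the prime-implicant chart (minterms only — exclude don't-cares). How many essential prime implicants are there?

10

size-2^0 implicants → 000000  000011(✓)  001011(✓)  001110(✓)  001111(✓)  010001  010010(✓)  010110(✓)  011010(✓)  011101(✓)  011111(✓)  100010(✓)  100011(✓)  100101(✓)  100110(✓)  110010(✓)  110011(✓)  110101(✓)  111000(✓)  111001(✓)
size-2^1 implicants → -00011  -10010  0-1111  00-011  001-11  00111-  01-010  010-10  0111-1  1-0010(✓)  1-0011(✓)  1-0101  100-10  10001-(✓)  11001-(✓)  11100-
size-2^2 implicants → 1-001-
Unchecked terms (primes): -00011, -10010, 0-1111, 00-011, 000000, 001-11, 00111-, 01-010, 010-10, 010001, 0111-1, 1-001-, 1-0101, 100-10, 11100-
Minterm coverage:
  m0 ⊆ 000000 [E]
  m3 ⊆ -00011,00-011
  m11 ⊆ 00-011,001-11
  m14 ⊆ 00111- [E]
  m15 ⊆ 0-1111,001-11,00111-
  m17 ⊆ 010001 [E]
  m22 ⊆ 010-10 [E]
  m26 ⊆ 01-010 [E]
  m29 ⊆ 0111-1 [E]
  m31 ⊆ 0-1111,0111-1
  m35 ⊆ -00011,1-001-
  m37 ⊆ 1-0101 [E]
  m38 ⊆ 100-10 [E]
  m50 ⊆ -10010,1-001-
  m51 ⊆ 1-001- [E]
  m56 ⊆ 11100- [E]
E = {000000, 00111-, 01-010, 010-10, 010001, 0111-1, 1-001-, 1-0101, 100-10, 11100-}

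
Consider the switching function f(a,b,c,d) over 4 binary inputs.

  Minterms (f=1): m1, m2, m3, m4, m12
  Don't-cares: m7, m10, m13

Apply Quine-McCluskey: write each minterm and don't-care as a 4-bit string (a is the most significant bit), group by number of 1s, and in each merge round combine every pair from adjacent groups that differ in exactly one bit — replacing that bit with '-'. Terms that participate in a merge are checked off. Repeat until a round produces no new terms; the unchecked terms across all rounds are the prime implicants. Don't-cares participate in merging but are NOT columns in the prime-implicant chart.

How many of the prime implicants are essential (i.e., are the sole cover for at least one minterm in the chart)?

[col 0] 0001*, 0010*, 0011*, 0100*, 0111*, 1010*, 1100*, 1101*
[col 1] -010, -100, 0-11, 00-1, 001-, 110-
Prime implicants: -010, -100, 0-11, 00-1, 001-, 110-
PI chart (minterm → PIs covering it):
  1 | 00-1  (sole → essential)
  2 | -010,001-
  3 | 0-11,00-1,001-
  4 | -100  (sole → essential)
  12 | -100,110-
Essential prime implicants: -100, 00-1

2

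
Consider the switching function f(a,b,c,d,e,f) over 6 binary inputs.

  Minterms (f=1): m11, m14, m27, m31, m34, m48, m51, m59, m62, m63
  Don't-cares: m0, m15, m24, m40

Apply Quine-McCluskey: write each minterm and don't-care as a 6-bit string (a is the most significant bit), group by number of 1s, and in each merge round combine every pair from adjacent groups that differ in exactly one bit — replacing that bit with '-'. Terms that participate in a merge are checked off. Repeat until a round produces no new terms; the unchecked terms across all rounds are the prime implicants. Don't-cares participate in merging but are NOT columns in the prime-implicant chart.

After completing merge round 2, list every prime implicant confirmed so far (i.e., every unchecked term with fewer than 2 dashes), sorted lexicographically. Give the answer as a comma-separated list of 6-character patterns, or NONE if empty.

[col 0] 000000, 001011*, 001110*, 001111*, 011000, 011011*, 011111*, 100010, 101000, 110000, 110011*, 111011*, 111110*, 111111*
[col 1] -11011*, -11111*, 0-1011*, 0-1111*, 001-11*, 00111-, 011-11*, 11-011, 111-11*, 11111-
[col 2] -11-11, 0-1-11
Prime implicants: -11-11, 0-1-11, 000000, 00111-, 011000, 100010, 101000, 11-011, 110000, 11111-

000000, 00111-, 011000, 100010, 101000, 11-011, 110000, 11111-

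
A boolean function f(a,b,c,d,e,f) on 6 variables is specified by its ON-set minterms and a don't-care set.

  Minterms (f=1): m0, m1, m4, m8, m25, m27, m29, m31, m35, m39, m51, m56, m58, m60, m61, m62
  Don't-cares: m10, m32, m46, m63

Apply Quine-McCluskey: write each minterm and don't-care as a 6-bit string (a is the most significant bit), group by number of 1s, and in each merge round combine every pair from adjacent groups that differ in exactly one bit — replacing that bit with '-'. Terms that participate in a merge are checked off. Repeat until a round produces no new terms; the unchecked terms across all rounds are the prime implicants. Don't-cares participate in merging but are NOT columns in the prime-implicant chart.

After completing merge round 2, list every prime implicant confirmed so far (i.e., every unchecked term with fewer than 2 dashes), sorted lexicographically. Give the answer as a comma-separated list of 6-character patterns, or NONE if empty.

size-2^0 implicants → 000000(✓)  000001(✓)  000100(✓)  001000(✓)  001010(✓)  011001(✓)  011011(✓)  011101(✓)  011111(✓)  100000(✓)  100011(✓)  100111(✓)  101110(✓)  110011(✓)  111000(✓)  111010(✓)  111100(✓)  111101(✓)  111110(✓)  111111(✓)
size-2^1 implicants → -00000  -11101(✓)  -11111(✓)  00-000  000-00  00000-  0010-0  011-01(✓)  011-11(✓)  0110-1(✓)  0111-1(✓)  1-0011  1-1110  100-11  111-00(✓)  111-10(✓)  1110-0(✓)  1111-0(✓)  1111-1(✓)  11110-(✓)  11111-(✓)
size-2^2 implicants → -111-1  011--1  111--0  1111--
Unchecked terms (primes): -00000, -111-1, 00-000, 000-00, 00000-, 0010-0, 011--1, 1-0011, 1-1110, 100-11, 111--0, 1111--

-00000, 00-000, 000-00, 00000-, 0010-0, 1-0011, 1-1110, 100-11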